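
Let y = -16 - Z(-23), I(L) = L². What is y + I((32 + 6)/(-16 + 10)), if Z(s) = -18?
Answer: 379/9 ≈ 42.111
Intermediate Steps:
y = 2 (y = -16 - 1*(-18) = -16 + 18 = 2)
y + I((32 + 6)/(-16 + 10)) = 2 + ((32 + 6)/(-16 + 10))² = 2 + (38/(-6))² = 2 + (38*(-⅙))² = 2 + (-19/3)² = 2 + 361/9 = 379/9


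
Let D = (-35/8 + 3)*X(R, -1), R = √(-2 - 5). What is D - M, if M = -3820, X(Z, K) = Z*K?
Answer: 3820 + 11*I*√7/8 ≈ 3820.0 + 3.6379*I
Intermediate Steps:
R = I*√7 (R = √(-7) = I*√7 ≈ 2.6458*I)
X(Z, K) = K*Z
D = 11*I*√7/8 (D = (-35/8 + 3)*(-I*√7) = -(-11)*I*√7/8 = 11*I*√7/8 ≈ 3.6379*I)
D - M = 11*I*√7/8 - 1*(-3820) = 11*I*√7/8 + 3820 = 3820 + 11*I*√7/8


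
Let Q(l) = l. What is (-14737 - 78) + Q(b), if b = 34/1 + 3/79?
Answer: -1167696/79 ≈ -14781.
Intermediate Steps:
b = 2689/79 (b = 34*1 + 3*(1/79) = 34 + 3/79 = 2689/79 ≈ 34.038)
(-14737 - 78) + Q(b) = (-14737 - 78) + 2689/79 = -14815 + 2689/79 = -1167696/79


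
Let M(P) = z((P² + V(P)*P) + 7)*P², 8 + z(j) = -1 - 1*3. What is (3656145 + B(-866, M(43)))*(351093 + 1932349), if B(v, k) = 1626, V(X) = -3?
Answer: 8352307927782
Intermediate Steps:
z(j) = -12 (z(j) = -8 + (-1 - 1*3) = -8 + (-1 - 3) = -8 - 4 = -12)
M(P) = -12*P²
(3656145 + B(-866, M(43)))*(351093 + 1932349) = (3656145 + 1626)*(351093 + 1932349) = 3657771*2283442 = 8352307927782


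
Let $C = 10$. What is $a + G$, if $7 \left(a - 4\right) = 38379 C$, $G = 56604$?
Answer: $\frac{780046}{7} \approx 1.1144 \cdot 10^{5}$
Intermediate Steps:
$a = \frac{383818}{7}$ ($a = 4 + \frac{38379 \cdot 10}{7} = 4 + \frac{1}{7} \cdot 383790 = 4 + \frac{383790}{7} = \frac{383818}{7} \approx 54831.0$)
$a + G = \frac{383818}{7} + 56604 = \frac{780046}{7}$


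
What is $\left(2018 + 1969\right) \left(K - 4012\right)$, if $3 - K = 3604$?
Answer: $-30353031$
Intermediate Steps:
$K = -3601$ ($K = 3 - 3604 = -3601$)
$\left(2018 + 1969\right) \left(K - 4012\right) = \left(2018 + 1969\right) \left(-3601 - 4012\right) = 3987 \left(-7613\right) = -30353031$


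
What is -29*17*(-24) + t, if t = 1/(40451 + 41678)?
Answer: 971750329/82129 ≈ 11832.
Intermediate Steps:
t = 1/82129 ≈ 1.2176e-5
-29*17*(-24) + t = -29*17*(-24) + 1/82129 = -493*(-24) + 1/82129 = 11832 + 1/82129 = 971750329/82129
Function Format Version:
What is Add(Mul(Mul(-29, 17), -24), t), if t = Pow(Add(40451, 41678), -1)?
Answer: Rational(971750329, 82129) ≈ 11832.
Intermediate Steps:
t = Rational(1, 82129) (t = Pow(82129, -1) = Rational(1, 82129) ≈ 1.2176e-5)
Add(Mul(Mul(-29, 17), -24), t) = Add(Mul(Mul(-29, 17), -24), Rational(1, 82129)) = Add(Mul(-493, -24), Rational(1, 82129)) = Add(11832, Rational(1, 82129)) = Rational(971750329, 82129)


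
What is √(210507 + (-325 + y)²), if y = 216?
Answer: 2*√55597 ≈ 471.58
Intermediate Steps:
√(210507 + (-325 + y)²) = √(210507 + (-325 + 216)²) = √(210507 + (-109)²) = √(210507 + 11881) = √222388 = 2*√55597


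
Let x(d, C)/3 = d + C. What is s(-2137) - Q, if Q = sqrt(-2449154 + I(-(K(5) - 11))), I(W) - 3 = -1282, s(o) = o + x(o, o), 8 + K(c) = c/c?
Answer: -14959 - I*sqrt(2450433) ≈ -14959.0 - 1565.4*I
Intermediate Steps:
K(c) = -7 (K(c) = -8 + c/c = -8 + 1 = -7)
x(d, C) = 3*C + 3*d (x(d, C) = 3*(d + C) = 3*(C + d) = 3*C + 3*d)
s(o) = 7*o (s(o) = o + (3*o + 3*o) = o + 6*o = 7*o)
I(W) = -1279 (I(W) = 3 - 1282 = -1279)
Q = I*sqrt(2450433) (Q = sqrt(-2449154 - 1279) = sqrt(-2450433) = I*sqrt(2450433) ≈ 1565.4*I)
s(-2137) - Q = 7*(-2137) - I*sqrt(2450433) = -14959 - I*sqrt(2450433)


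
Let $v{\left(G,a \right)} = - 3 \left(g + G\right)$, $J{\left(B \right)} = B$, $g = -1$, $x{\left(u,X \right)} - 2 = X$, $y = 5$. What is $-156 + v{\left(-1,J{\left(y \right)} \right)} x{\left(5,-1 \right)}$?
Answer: $-150$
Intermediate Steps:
$x{\left(u,X \right)} = 2 + X$
$v{\left(G,a \right)} = 3 - 3 G$ ($v{\left(G,a \right)} = - 3 \left(-1 + G\right) = 3 - 3 G$)
$-156 + v{\left(-1,J{\left(y \right)} \right)} x{\left(5,-1 \right)} = -156 + \left(3 - -3\right) \left(2 - 1\right) = -156 + \left(3 + 3\right) 1 = -156 + 6 \cdot 1 = -156 + 6 = -150$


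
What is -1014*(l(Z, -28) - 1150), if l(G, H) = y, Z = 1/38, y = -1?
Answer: 1167114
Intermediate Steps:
Z = 1/38 ≈ 0.026316
l(G, H) = -1
-1014*(l(Z, -28) - 1150) = -1014*(-1 - 1150) = -1014*(-1151) = 1167114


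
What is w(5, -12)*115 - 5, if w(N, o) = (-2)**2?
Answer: 455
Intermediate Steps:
w(N, o) = 4
w(5, -12)*115 - 5 = 4*115 - 5 = 460 - 5 = 455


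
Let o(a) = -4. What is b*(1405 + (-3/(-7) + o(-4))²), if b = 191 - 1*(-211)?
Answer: 27926940/49 ≈ 5.6994e+5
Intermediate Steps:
b = 402 (b = 191 + 211 = 402)
b*(1405 + (-3/(-7) + o(-4))²) = 402*(1405 + (-3/(-7) - 4)²) = 402*(1405 + (-3*(-⅐) - 4)²) = 402*(1405 + (3/7 - 4)²) = 402*(1405 + (-25/7)²) = 402*(1405 + 625/49) = 402*(69470/49) = 27926940/49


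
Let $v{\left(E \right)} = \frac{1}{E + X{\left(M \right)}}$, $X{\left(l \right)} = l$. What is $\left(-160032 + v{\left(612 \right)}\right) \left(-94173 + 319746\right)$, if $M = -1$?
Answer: $- \frac{22056426657723}{611} \approx -3.6099 \cdot 10^{10}$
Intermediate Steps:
$v{\left(E \right)} = \frac{1}{-1 + E}$ ($v{\left(E \right)} = \frac{1}{E - 1} = \frac{1}{-1 + E}$)
$\left(-160032 + v{\left(612 \right)}\right) \left(-94173 + 319746\right) = \left(-160032 + \frac{1}{-1 + 612}\right) \left(-94173 + 319746\right) = \left(-160032 + \frac{1}{611}\right) 225573 = \left(- \frac{97779551}{611}\right) 225573 = - \frac{22056426657723}{611}$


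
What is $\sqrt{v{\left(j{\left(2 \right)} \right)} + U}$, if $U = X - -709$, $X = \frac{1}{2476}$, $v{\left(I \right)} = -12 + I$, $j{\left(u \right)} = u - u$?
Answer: $\frac{\sqrt{1068253487}}{1238} \approx 26.401$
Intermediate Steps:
$j{\left(u \right)} = 0$
$X = \frac{1}{2476} \approx 0.00040388$
$U = \frac{1755485}{2476}$ ($U = \frac{1}{2476} - -709 = \frac{1}{2476} + 709 = \frac{1755485}{2476} \approx 709.0$)
$\sqrt{v{\left(j{\left(2 \right)} \right)} + U} = \sqrt{\left(-12 + 0\right) + \frac{1755485}{2476}} = \sqrt{-12 + \frac{1755485}{2476}} = \sqrt{\frac{1725773}{2476}} = \frac{\sqrt{1068253487}}{1238}$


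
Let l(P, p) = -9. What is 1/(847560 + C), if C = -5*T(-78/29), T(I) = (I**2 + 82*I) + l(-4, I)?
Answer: 841/713732805 ≈ 1.1783e-6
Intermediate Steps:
T(I) = -9 + I**2 + 82*I (T(I) = (I**2 + 82*I) - 9 = -9 + I**2 + 82*I)
C = 934845/841 (C = -5*(-9 + (-78/29)**2 + 82*(-78/29)) = -5*(-9 + 6084/841 - 6396/29) = -5*(-186969/841) = 934845/841 ≈ 1111.6)
1/(847560 + C) = 1/(847560 + 934845/841) = 1/(713732805/841) = 841/713732805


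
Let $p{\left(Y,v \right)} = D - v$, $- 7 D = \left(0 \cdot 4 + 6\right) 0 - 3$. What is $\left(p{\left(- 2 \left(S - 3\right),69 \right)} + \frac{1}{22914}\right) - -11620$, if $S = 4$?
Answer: $\frac{1852826047}{160398} \approx 11551.0$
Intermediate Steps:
$D = \frac{3}{7}$ ($D = - \frac{\left(0 \cdot 4 + 6\right) 0 - 3}{7} = - \frac{\left(0 + 6\right) 0 - 3}{7} = - \frac{6 \cdot 0 - 3}{7} = - \frac{0 - 3}{7} = \left(- \frac{1}{7}\right) \left(-3\right) = \frac{3}{7} \approx 0.42857$)
$p{\left(Y,v \right)} = \frac{3}{7} - v$
$\left(p{\left(- 2 \left(S - 3\right),69 \right)} + \frac{1}{22914}\right) - -11620 = \left(\left(\frac{3}{7} - 69\right) + \frac{1}{22914}\right) - -11620 = \left(\left(\frac{3}{7} - 69\right) + \frac{1}{22914}\right) + 11620 = \left(- \frac{480}{7} + \frac{1}{22914}\right) + 11620 = - \frac{10998713}{160398} + 11620 = \frac{1852826047}{160398}$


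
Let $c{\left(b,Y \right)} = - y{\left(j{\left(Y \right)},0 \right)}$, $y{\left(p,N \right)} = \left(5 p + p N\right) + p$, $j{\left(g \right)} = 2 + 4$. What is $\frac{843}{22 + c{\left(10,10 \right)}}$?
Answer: $- \frac{843}{14} \approx -60.214$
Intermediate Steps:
$j{\left(g \right)} = 6$
$y{\left(p,N \right)} = 6 p + N p$ ($y{\left(p,N \right)} = \left(5 p + N p\right) + p = 6 p + N p$)
$c{\left(b,Y \right)} = -36$ ($c{\left(b,Y \right)} = - 6 \left(6 + 0\right) = - 6 \cdot 6 = \left(-1\right) 36 = -36$)
$\frac{843}{22 + c{\left(10,10 \right)}} = \frac{843}{22 - 36} = \frac{843}{-14} = 843 \left(- \frac{1}{14}\right) = - \frac{843}{14}$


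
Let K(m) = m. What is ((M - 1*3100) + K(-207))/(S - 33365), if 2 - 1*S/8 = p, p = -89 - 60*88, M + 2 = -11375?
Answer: -14684/9603 ≈ -1.5291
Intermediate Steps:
M = -11377 (M = -2 - 11375 = -11377)
p = -5369 (p = -89 - 5280 = -5369)
S = 42968 (S = 16 - 8*(-5369) = 16 + 42952 = 42968)
((M - 1*3100) + K(-207))/(S - 33365) = ((-11377 - 1*3100) - 207)/(42968 - 33365) = ((-11377 - 3100) - 207)/9603 = (-14477 - 207)*(1/9603) = -14684*1/9603 = -14684/9603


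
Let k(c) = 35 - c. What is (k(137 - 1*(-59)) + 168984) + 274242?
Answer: 443065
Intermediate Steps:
(k(137 - 1*(-59)) + 168984) + 274242 = ((35 - (137 - 1*(-59))) + 168984) + 274242 = ((35 - (137 + 59)) + 168984) + 274242 = ((35 - 1*196) + 168984) + 274242 = ((35 - 196) + 168984) + 274242 = (-161 + 168984) + 274242 = 168823 + 274242 = 443065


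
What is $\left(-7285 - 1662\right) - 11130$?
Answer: $-20077$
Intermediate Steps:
$\left(-7285 - 1662\right) - 11130 = -8947 - 11130 = -20077$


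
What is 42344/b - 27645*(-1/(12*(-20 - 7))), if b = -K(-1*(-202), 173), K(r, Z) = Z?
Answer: -6167347/18684 ≈ -330.09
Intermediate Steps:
b = -173 (b = -1*173 = -173)
42344/b - 27645*(-1/(12*(-20 - 7))) = 42344/(-173) - 27645*(-1/(12*(-20 - 7))) = 42344*(-1/173) - 27645/((-12*(-27))) = -42344/173 - 27645/324 = -42344/173 - 27645*1/324 = -42344/173 - 9215/108 = -6167347/18684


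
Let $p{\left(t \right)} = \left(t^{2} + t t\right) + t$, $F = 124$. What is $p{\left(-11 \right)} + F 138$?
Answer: $17343$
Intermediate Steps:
$p{\left(t \right)} = t + 2 t^{2}$ ($p{\left(t \right)} = \left(t^{2} + t^{2}\right) + t = 2 t^{2} + t = t + 2 t^{2}$)
$p{\left(-11 \right)} + F 138 = - 11 \left(1 + 2 \left(-11\right)\right) + 124 \cdot 138 = - 11 \left(1 - 22\right) + 17112 = \left(-11\right) \left(-21\right) + 17112 = 231 + 17112 = 17343$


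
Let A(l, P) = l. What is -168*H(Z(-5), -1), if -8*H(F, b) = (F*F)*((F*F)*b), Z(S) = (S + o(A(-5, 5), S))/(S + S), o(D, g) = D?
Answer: -21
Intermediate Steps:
Z(S) = (-5 + S)/(2*S) (Z(S) = (S - 5)/(S + S) = (-5 + S)/((2*S)) = (-5 + S)*(1/(2*S)) = (-5 + S)/(2*S))
H(F, b) = -b*F⁴/8 (H(F, b) = -F*F*(F*F)*b/8 = -F²*F²*b/8 = -F²*b*F²/8 = -b*F⁴/8)
-168*H(Z(-5), -1) = -(-21)*(-1)*((½)*(-5 - 5)/(-5))⁴ = -(-21)*(-1)*((½)*(-⅕)*(-10))⁴ = -(-21)*(-1)*1⁴ = -(-21)*(-1) = -168*⅛ = -21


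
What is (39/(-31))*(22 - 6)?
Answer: -624/31 ≈ -20.129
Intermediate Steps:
(39/(-31))*(22 - 6) = (39*(-1/31))*16 = -39/31*16 = -624/31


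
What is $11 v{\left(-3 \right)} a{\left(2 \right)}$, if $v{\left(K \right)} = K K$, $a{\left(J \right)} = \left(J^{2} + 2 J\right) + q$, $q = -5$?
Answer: $297$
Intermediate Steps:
$a{\left(J \right)} = -5 + J^{2} + 2 J$ ($a{\left(J \right)} = \left(J^{2} + 2 J\right) - 5 = -5 + J^{2} + 2 J$)
$v{\left(K \right)} = K^{2}$
$11 v{\left(-3 \right)} a{\left(2 \right)} = 11 \left(-3\right)^{2} \left(-5 + 2^{2} + 2 \cdot 2\right) = 11 \cdot 9 \left(-5 + 4 + 4\right) = 99 \cdot 3 = 297$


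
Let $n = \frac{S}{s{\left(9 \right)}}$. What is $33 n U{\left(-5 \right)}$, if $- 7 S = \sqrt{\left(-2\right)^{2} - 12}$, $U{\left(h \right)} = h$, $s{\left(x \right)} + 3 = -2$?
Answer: $- \frac{66 i \sqrt{2}}{7} \approx - 13.334 i$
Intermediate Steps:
$s{\left(x \right)} = -5$ ($s{\left(x \right)} = -3 - 2 = -5$)
$S = - \frac{2 i \sqrt{2}}{7}$ ($S = - \frac{\sqrt{\left(-2\right)^{2} - 12}}{7} = - \frac{\sqrt{4 - 12}}{7} = - \frac{\sqrt{-8}}{7} = - \frac{2 i \sqrt{2}}{7} \approx - 0.40406 i$)
$n = \frac{2 i \sqrt{2}}{35}$ ($n = \frac{\left(- \frac{2}{7}\right) i \sqrt{2}}{-5} = - \frac{2 i \sqrt{2}}{7} \left(- \frac{1}{5}\right) = \frac{2 i \sqrt{2}}{35} \approx 0.080812 i$)
$33 n U{\left(-5 \right)} = 33 \frac{2 i \sqrt{2}}{35} \left(-5\right) = \frac{66 i \sqrt{2}}{35} \left(-5\right) = - \frac{66 i \sqrt{2}}{7}$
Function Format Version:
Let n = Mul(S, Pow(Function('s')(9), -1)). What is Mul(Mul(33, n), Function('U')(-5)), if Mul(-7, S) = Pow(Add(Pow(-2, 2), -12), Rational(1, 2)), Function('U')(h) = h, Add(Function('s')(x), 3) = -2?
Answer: Mul(Rational(-66, 7), I, Pow(2, Rational(1, 2))) ≈ Mul(-13.334, I)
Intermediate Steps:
Function('s')(x) = -5 (Function('s')(x) = Add(-3, -2) = -5)
S = Mul(Rational(-2, 7), I, Pow(2, Rational(1, 2))) (S = Mul(Rational(-1, 7), Pow(Add(Pow(-2, 2), -12), Rational(1, 2))) = Mul(Rational(-1, 7), Pow(Add(4, -12), Rational(1, 2))) = Mul(Rational(-1, 7), Pow(-8, Rational(1, 2))) = Mul(Rational(-1, 7), Mul(2, I, Pow(2, Rational(1, 2)))) = Mul(Rational(-2, 7), I, Pow(2, Rational(1, 2))) ≈ Mul(-0.40406, I))
n = Mul(Rational(2, 35), I, Pow(2, Rational(1, 2))) (n = Mul(Mul(Rational(-2, 7), I, Pow(2, Rational(1, 2))), Pow(-5, -1)) = Mul(Mul(Rational(-2, 7), I, Pow(2, Rational(1, 2))), Rational(-1, 5)) = Mul(Rational(2, 35), I, Pow(2, Rational(1, 2))) ≈ Mul(0.080812, I))
Mul(Mul(33, n), Function('U')(-5)) = Mul(Mul(33, Mul(Rational(2, 35), I, Pow(2, Rational(1, 2)))), -5) = Mul(Mul(Rational(66, 35), I, Pow(2, Rational(1, 2))), -5) = Mul(Rational(-66, 7), I, Pow(2, Rational(1, 2)))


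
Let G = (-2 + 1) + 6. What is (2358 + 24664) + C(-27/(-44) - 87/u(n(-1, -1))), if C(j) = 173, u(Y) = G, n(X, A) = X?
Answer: 27195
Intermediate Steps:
G = 5 (G = -1 + 6 = 5)
u(Y) = 5
(2358 + 24664) + C(-27/(-44) - 87/u(n(-1, -1))) = (2358 + 24664) + 173 = 27022 + 173 = 27195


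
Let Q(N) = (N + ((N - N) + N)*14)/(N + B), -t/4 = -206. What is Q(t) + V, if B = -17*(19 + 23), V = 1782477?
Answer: 19608483/11 ≈ 1.7826e+6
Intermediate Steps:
B = -714 (B = -17*42 = -714)
t = 824 (t = -4*(-206) = 824)
Q(N) = 15*N/(-714 + N) (Q(N) = (N + ((N - N) + N)*14)/(N - 714) = (N + (0 + N)*14)/(-714 + N) = (N + N*14)/(-714 + N) = (N + 14*N)/(-714 + N) = (15*N)/(-714 + N) = 15*N/(-714 + N))
Q(t) + V = 15*824/(-714 + 824) + 1782477 = 15*824/110 + 1782477 = 15*824*(1/110) + 1782477 = 1236/11 + 1782477 = 19608483/11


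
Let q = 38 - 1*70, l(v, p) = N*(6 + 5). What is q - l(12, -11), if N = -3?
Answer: 1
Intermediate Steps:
l(v, p) = -33 (l(v, p) = -3*(6 + 5) = -3*11 = -33)
q = -32 (q = 38 - 70 = -32)
q - l(12, -11) = -32 - 1*(-33) = -32 + 33 = 1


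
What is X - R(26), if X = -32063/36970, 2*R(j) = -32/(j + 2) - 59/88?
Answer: 896937/22773520 ≈ 0.039385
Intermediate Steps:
R(j) = -59/176 - 16/(2 + j) (R(j) = (-32/(j + 2) - 59/88)/2 = (-32/(2 + j) - 59*1/88)/2 = (-32/(2 + j) - 59/88)/2 = (-59/88 - 32/(2 + j))/2 = -59/176 - 16/(2 + j))
X = -32063/36970 (X = -32063*1/36970 = -32063/36970 ≈ -0.86727)
X - R(26) = -32063/36970 - (-2934 - 59*26)/(176*(2 + 26)) = -32063/36970 - (-2934 - 1534)/(176*28) = -32063/36970 - (-4468)/(176*28) = -32063/36970 - 1*(-1117/1232) = -32063/36970 + 1117/1232 = 896937/22773520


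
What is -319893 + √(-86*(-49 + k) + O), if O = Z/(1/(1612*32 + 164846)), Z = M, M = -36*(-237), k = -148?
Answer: -319893 + √1846597702 ≈ -2.7692e+5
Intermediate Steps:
M = 8532
Z = 8532
O = 1846580760 (O = 8532/(1/(1612*32 + 164846)) = 8532/(1/(51584 + 164846)) = 8532/(1/216430) = 8532*216430 = 1846580760)
-319893 + √(-86*(-49 + k) + O) = -319893 + √(-86*(-49 - 148) + 1846580760) = -319893 + √(-86*(-197) + 1846580760) = -319893 + √(16942 + 1846580760) = -319893 + √1846597702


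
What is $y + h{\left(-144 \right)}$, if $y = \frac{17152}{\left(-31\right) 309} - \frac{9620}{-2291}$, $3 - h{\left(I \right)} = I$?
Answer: $\frac{3278841631}{21945489} \approx 149.41$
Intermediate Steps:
$h{\left(I \right)} = 3 - I$
$y = \frac{52854748}{21945489}$ ($y = \frac{17152}{-9579} - - \frac{9620}{2291} = 17152 \left(- \frac{1}{9579}\right) + \frac{9620}{2291} = - \frac{17152}{9579} + \frac{9620}{2291} = \frac{52854748}{21945489} \approx 2.4085$)
$y + h{\left(-144 \right)} = \frac{52854748}{21945489} + \left(3 - -144\right) = \frac{52854748}{21945489} + \left(3 + 144\right) = \frac{52854748}{21945489} + 147 = \frac{3278841631}{21945489}$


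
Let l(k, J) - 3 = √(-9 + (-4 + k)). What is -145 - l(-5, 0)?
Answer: -148 - 3*I*√2 ≈ -148.0 - 4.2426*I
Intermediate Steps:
l(k, J) = 3 + √(-13 + k) (l(k, J) = 3 + √(-9 + (-4 + k)) = 3 + √(-13 + k))
-145 - l(-5, 0) = -145 - (3 + √(-13 - 5)) = -145 - (3 + √(-18)) = -145 - (3 + 3*I*√2) = -145 + (-3 - 3*I*√2) = -148 - 3*I*√2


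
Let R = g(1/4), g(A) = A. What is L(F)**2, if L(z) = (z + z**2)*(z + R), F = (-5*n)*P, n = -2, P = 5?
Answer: 65676875625/4 ≈ 1.6419e+10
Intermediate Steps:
R = 1/4 ≈ 0.25000
F = 50 (F = -5*(-2)*5 = 10*5 = 50)
L(z) = (1/4 + z)*(z + z**2) (L(z) = (z + z**2)*(z + 1/4) = (z + z**2)*(1/4 + z) = (1/4 + z)*(z + z**2))
L(F)**2 = ((1/4)*50*(1 + 4*50**2 + 5*50))**2 = ((1/4)*50*(1 + 4*2500 + 250))**2 = ((1/4)*50*(1 + 10000 + 250))**2 = ((1/4)*50*10251)**2 = (256275/2)**2 = 65676875625/4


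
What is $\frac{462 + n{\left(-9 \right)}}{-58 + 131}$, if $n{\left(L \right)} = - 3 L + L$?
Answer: $\frac{480}{73} \approx 6.5753$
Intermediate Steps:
$n{\left(L \right)} = - 2 L$
$\frac{462 + n{\left(-9 \right)}}{-58 + 131} = \frac{462 - -18}{-58 + 131} = \frac{462 + 18}{73} = 480 \cdot \frac{1}{73} = \frac{480}{73}$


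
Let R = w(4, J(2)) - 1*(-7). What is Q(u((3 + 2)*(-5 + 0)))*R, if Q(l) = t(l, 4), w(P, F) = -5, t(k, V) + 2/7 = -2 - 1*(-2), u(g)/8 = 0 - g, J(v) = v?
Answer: -4/7 ≈ -0.57143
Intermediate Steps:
u(g) = -8*g (u(g) = 8*(0 - g) = 8*(-g) = -8*g)
t(k, V) = -2/7 (t(k, V) = -2/7 + (-2 - 1*(-2)) = -2/7 + (-2 + 2) = -2/7 + 0 = -2/7)
Q(l) = -2/7
R = 2 (R = -5 - 1*(-7) = -5 + 7 = 2)
Q(u((3 + 2)*(-5 + 0)))*R = -2/7*2 = -4/7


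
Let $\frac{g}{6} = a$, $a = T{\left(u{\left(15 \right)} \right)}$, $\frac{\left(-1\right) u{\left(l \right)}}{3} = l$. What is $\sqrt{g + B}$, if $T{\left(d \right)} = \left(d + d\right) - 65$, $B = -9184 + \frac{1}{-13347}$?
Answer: $\frac{i \sqrt{200192481997}}{4449} \approx 100.57 i$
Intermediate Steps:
$u{\left(l \right)} = - 3 l$
$B = - \frac{122578849}{13347}$ ($B = -9184 - \frac{1}{13347} = - \frac{122578849}{13347} \approx -9184.0$)
$T{\left(d \right)} = -65 + 2 d$ ($T{\left(d \right)} = 2 d - 65 = -65 + 2 d$)
$a = -155$ ($a = -65 + 2 \left(\left(-3\right) 15\right) = -65 + 2 \left(-45\right) = -65 - 90 = -155$)
$g = -930$ ($g = 6 \left(-155\right) = -930$)
$\sqrt{g + B} = \sqrt{-930 - \frac{122578849}{13347}} = \sqrt{- \frac{134991559}{13347}} = \frac{i \sqrt{200192481997}}{4449}$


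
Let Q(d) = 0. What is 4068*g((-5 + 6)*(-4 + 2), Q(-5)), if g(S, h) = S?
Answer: -8136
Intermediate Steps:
4068*g((-5 + 6)*(-4 + 2), Q(-5)) = 4068*((-5 + 6)*(-4 + 2)) = 4068*(1*(-2)) = 4068*(-2) = -8136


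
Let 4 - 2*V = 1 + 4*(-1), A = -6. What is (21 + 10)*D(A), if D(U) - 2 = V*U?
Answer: -589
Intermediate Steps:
V = 7/2 (V = 2 - (1 + 4*(-1))/2 = 2 - (1 - 4)/2 = 2 - 1/2*(-3) = 2 + 3/2 = 7/2 ≈ 3.5000)
D(U) = 2 + 7*U/2
(21 + 10)*D(A) = (21 + 10)*(2 + (7/2)*(-6)) = 31*(2 - 21) = 31*(-19) = -589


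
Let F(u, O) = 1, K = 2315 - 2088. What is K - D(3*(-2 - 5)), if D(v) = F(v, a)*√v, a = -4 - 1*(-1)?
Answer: 227 - I*√21 ≈ 227.0 - 4.5826*I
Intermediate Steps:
K = 227
a = -3 (a = -4 + 1 = -3)
D(v) = √v (D(v) = 1*√v = √v)
K - D(3*(-2 - 5)) = 227 - √(3*(-2 - 5)) = 227 - √(3*(-7)) = 227 - √(-21) = 227 - I*√21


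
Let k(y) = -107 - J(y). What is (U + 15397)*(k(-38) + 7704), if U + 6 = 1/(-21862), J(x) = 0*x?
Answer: 2556223677477/21862 ≈ 1.1693e+8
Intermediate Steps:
J(x) = 0
k(y) = -107 (k(y) = -107 - 1*0 = -107 + 0 = -107)
U = -131173/21862 (U = -6 + 1/(-21862) = -6 - 1/21862 = -131173/21862 ≈ -6.0000)
(U + 15397)*(k(-38) + 7704) = (-131173/21862 + 15397)*(-107 + 7704) = (336478041/21862)*7597 = 2556223677477/21862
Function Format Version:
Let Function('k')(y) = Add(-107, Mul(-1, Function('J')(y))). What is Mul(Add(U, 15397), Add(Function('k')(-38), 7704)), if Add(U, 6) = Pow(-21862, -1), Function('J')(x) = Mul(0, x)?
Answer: Rational(2556223677477, 21862) ≈ 1.1693e+8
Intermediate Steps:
Function('J')(x) = 0
Function('k')(y) = -107 (Function('k')(y) = Add(-107, Mul(-1, 0)) = Add(-107, 0) = -107)
U = Rational(-131173, 21862) (U = Add(-6, Pow(-21862, -1)) = Add(-6, Rational(-1, 21862)) = Rational(-131173, 21862) ≈ -6.0000)
Mul(Add(U, 15397), Add(Function('k')(-38), 7704)) = Mul(Add(Rational(-131173, 21862), 15397), Add(-107, 7704)) = Mul(Rational(336478041, 21862), 7597) = Rational(2556223677477, 21862)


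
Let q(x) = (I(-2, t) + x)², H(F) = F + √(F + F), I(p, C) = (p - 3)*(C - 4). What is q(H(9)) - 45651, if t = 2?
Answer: -45272 + 114*√2 ≈ -45111.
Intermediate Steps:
I(p, C) = (-4 + C)*(-3 + p) (I(p, C) = (-3 + p)*(-4 + C) = (-4 + C)*(-3 + p))
H(F) = F + √2*√F (H(F) = F + √(2*F) = F + √2*√F)
q(x) = (10 + x)² (q(x) = ((12 - 4*(-2) - 3*2 + 2*(-2)) + x)² = ((12 + 8 - 6 - 4) + x)² = (10 + x)²)
q(H(9)) - 45651 = (10 + (9 + √2*√9))² - 45651 = (10 + (9 + √2*3))² - 45651 = (10 + (9 + 3*√2))² - 45651 = (19 + 3*√2)² - 45651 = -45651 + (19 + 3*√2)²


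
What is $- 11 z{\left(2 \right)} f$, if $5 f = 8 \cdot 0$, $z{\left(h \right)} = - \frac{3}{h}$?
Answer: $0$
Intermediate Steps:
$f = 0$ ($f = \frac{8 \cdot 0}{5} = \frac{1}{5} \cdot 0 = 0$)
$- 11 z{\left(2 \right)} f = - 11 \left(- \frac{3}{2}\right) 0 = - 11 \left(\left(-3\right) \frac{1}{2}\right) 0 = \left(-11\right) \left(- \frac{3}{2}\right) 0 = \frac{33}{2} \cdot 0 = 0$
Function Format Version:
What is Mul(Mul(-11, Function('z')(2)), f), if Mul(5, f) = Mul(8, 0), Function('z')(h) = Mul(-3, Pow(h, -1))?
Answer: 0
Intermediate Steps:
f = 0 (f = Mul(Rational(1, 5), Mul(8, 0)) = Mul(Rational(1, 5), 0) = 0)
Mul(Mul(-11, Function('z')(2)), f) = Mul(Mul(-11, Mul(-3, Pow(2, -1))), 0) = Mul(Mul(-11, Mul(-3, Rational(1, 2))), 0) = Mul(Mul(-11, Rational(-3, 2)), 0) = Mul(Rational(33, 2), 0) = 0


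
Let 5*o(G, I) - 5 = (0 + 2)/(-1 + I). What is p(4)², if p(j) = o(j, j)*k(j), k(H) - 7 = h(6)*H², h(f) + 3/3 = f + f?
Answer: 1075369/25 ≈ 43015.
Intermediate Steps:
h(f) = -1 + 2*f (h(f) = -1 + (f + f) = -1 + 2*f)
o(G, I) = 1 + 2/(5*(-1 + I)) (o(G, I) = 1 + ((0 + 2)/(-1 + I))/5 = 1 + (2/(-1 + I))/5 = 1 + 2/(5*(-1 + I)))
k(H) = 7 + 11*H² (k(H) = 7 + (-1 + 2*6)*H² = 7 + (-1 + 12)*H² = 7 + 11*H²)
p(j) = (7 + 11*j²)*(-⅗ + j)/(-1 + j) (p(j) = ((-⅗ + j)/(-1 + j))*(7 + 11*j²) = (7 + 11*j²)*(-⅗ + j)/(-1 + j))
p(4)² = ((-3 + 5*4)*(7 + 11*4²)/(5*(-1 + 4)))² = ((⅕)*(-3 + 20)*(7 + 11*16)/3)² = ((⅕)*(⅓)*17*(7 + 176))² = ((⅕)*(⅓)*17*183)² = (1037/5)² = 1075369/25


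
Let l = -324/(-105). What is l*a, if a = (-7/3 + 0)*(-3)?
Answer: 108/5 ≈ 21.600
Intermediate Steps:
a = 7 (a = (-7*⅓ + 0)*(-3) = (-7/3 + 0)*(-3) = -7/3*(-3) = 7)
l = 108/35 (l = -324*(-1/105) = 108/35 ≈ 3.0857)
l*a = (108/35)*7 = 108/5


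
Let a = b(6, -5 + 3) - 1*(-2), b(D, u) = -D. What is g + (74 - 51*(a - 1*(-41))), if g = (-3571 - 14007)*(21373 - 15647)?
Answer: -100653441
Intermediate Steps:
a = -4 (a = -1*6 - 1*(-2) = -6 + 2 = -4)
g = -100651628 (g = -17578*5726 = -100651628)
g + (74 - 51*(a - 1*(-41))) = -100651628 + (74 - 51*(-4 - 1*(-41))) = -100651628 + (74 - 51*(-4 + 41)) = -100651628 + (74 - 51*37) = -100651628 + (74 - 1887) = -100651628 - 1813 = -100653441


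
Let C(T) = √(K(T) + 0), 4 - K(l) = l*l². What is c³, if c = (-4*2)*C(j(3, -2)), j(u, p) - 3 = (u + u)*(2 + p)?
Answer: 11776*I*√23 ≈ 56476.0*I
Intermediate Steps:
j(u, p) = 3 + 2*u*(2 + p) (j(u, p) = 3 + (u + u)*(2 + p) = 3 + (2*u)*(2 + p) = 3 + 2*u*(2 + p))
K(l) = 4 - l³ (K(l) = 4 - l*l² = 4 - l³)
C(T) = √(4 - T³) (C(T) = √((4 - T³) + 0) = √(4 - T³))
c = -8*I*√23 (c = (-4*2)*√(4 - (3 + 4*3 + 2*(-2)*3)³) = -8*√(4 - (3 + 12 - 12)³) = -8*√(4 - 1*3³) = -8*√(4 - 1*27) = -8*√(4 - 27) = -8*I*√23 ≈ -38.367*I)
c³ = (-8*I*√23)³ = 11776*I*√23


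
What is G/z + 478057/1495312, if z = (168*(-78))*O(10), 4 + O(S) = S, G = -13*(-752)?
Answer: 7887563/40373424 ≈ 0.19537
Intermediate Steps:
G = 9776
O(S) = -4 + S
z = -78624 (z = (168*(-78))*(-4 + 10) = -13104*6 = -78624)
G/z + 478057/1495312 = 9776/(-78624) + 478057/1495312 = 9776*(-1/78624) + 478057*(1/1495312) = -47/378 + 478057/1495312 = 7887563/40373424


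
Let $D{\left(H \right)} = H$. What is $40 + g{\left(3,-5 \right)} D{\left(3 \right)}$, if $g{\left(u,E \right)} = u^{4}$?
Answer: $283$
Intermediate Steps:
$40 + g{\left(3,-5 \right)} D{\left(3 \right)} = 40 + 3^{4} \cdot 3 = 40 + 81 \cdot 3 = 40 + 243 = 283$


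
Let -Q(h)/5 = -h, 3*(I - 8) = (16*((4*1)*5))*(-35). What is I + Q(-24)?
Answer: -11536/3 ≈ -3845.3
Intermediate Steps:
I = -11176/3 (I = 8 + ((16*((4*1)*5))*(-35))/3 = 8 + ((16*(4*5))*(-35))/3 = 8 + ((16*20)*(-35))/3 = 8 + (320*(-35))/3 = 8 + (⅓)*(-11200) = 8 - 11200/3 = -11176/3 ≈ -3725.3)
Q(h) = 5*h (Q(h) = -(-5)*h = 5*h)
I + Q(-24) = -11176/3 + 5*(-24) = -11176/3 - 120 = -11536/3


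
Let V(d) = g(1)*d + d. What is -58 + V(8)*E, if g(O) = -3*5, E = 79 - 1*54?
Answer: -2858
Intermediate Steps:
E = 25 (E = 79 - 54 = 25)
g(O) = -15
V(d) = -14*d (V(d) = -15*d + d = -14*d)
-58 + V(8)*E = -58 - 14*8*25 = -58 - 112*25 = -58 - 2800 = -2858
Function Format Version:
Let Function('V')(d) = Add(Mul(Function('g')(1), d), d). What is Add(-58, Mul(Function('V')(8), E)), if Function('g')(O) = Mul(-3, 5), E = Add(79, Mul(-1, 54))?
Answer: -2858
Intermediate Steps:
E = 25 (E = Add(79, -54) = 25)
Function('g')(O) = -15
Function('V')(d) = Mul(-14, d) (Function('V')(d) = Add(Mul(-15, d), d) = Mul(-14, d))
Add(-58, Mul(Function('V')(8), E)) = Add(-58, Mul(Mul(-14, 8), 25)) = Add(-58, Mul(-112, 25)) = Add(-58, -2800) = -2858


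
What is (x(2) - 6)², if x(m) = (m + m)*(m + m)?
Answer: 100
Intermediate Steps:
x(m) = 4*m² (x(m) = (2*m)*(2*m) = 4*m²)
(x(2) - 6)² = (4*2² - 6)² = (4*4 - 6)² = (16 - 6)² = 10² = 100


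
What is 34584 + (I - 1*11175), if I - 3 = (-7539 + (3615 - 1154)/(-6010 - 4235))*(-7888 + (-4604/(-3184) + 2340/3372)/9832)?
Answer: 67020649952084584151/1126531200792 ≈ 5.9493e+7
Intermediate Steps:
I = 66994278983205244223/1126531200792 (I = 3 + (-7539 + (3615 - 1154)/(-6010 - 4235))*(-7888 + (-4604/(-3184) + 2340/3372)/9832) = 3 + (-7539 + 2461/(-10245))*(-7888 + (-4604*(-1/3184) + 2340*(1/3372))*(1/9832)) = 3 + (-7539 + 2461*(-1/10245))*(-7888 + (1151/796 + 195/281)*(1/9832)) = 3 + (-7539 - 2461/10245)*(-7888 + (478651/223676)*(1/9832)) = 3 - 77239516*(-7888 + 478651/2199182432)/10245 = 3 - 77239516/10245*(-17347150544965/2199182432) = 3 + 66994275603611641847/1126531200792 = 66994278983205244223/1126531200792 ≈ 5.9470e+7)
34584 + (I - 1*11175) = 34584 + (66994278983205244223/1126531200792 - 1*11175) = 34584 + (66994278983205244223/1126531200792 - 11175) = 34584 + 66981689997036393623/1126531200792 = 67020649952084584151/1126531200792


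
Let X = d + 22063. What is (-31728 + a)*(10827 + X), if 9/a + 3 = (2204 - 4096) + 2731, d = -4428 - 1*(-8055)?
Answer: -968598781683/836 ≈ -1.1586e+9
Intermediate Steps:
d = 3627 (d = -4428 + 8055 = 3627)
X = 25690 (X = 3627 + 22063 = 25690)
a = 9/836 (a = 9/(-3 + ((2204 - 4096) + 2731)) = 9/(-3 + (-1892 + 2731)) = 9/(-3 + 839) = 9/836 ≈ 0.010766)
(-31728 + a)*(10827 + X) = (-31728 + 9/836)*(10827 + 25690) = -26524599/836*36517 = -968598781683/836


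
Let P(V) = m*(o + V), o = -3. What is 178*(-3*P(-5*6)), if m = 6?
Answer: 105732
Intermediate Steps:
P(V) = -18 + 6*V (P(V) = 6*(-3 + V) = -18 + 6*V)
178*(-3*P(-5*6)) = 178*(-3*(-18 + 6*(-5*6))) = 178*(-3*(-18 + 6*(-30))) = 178*(-3*(-18 - 180)) = 178*(-3*(-198)) = 178*594 = 105732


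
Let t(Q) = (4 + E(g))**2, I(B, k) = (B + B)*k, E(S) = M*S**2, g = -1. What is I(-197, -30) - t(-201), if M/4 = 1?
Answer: 11756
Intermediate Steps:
M = 4 (M = 4*1 = 4)
E(S) = 4*S**2
I(B, k) = 2*B*k (I(B, k) = (2*B)*k = 2*B*k)
t(Q) = 64 (t(Q) = (4 + 4*(-1)**2)**2 = (4 + 4*1)**2 = (4 + 4)**2 = 8**2 = 64)
I(-197, -30) - t(-201) = 2*(-197)*(-30) - 1*64 = 11820 - 64 = 11756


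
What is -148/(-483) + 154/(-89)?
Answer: -61210/42987 ≈ -1.4239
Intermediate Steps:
-148/(-483) + 154/(-89) = -148*(-1/483) + 154*(-1/89) = 148/483 - 154/89 = -61210/42987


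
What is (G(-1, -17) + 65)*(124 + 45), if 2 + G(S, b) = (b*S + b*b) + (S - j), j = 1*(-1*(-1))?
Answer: 62023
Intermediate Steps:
j = 1 (j = 1*1 = 1)
G(S, b) = -3 + S + b**2 + S*b (G(S, b) = -2 + ((b*S + b*b) + (S - 1*1)) = -2 + ((S*b + b**2) + (S - 1)) = -2 + ((b**2 + S*b) + (-1 + S)) = -2 + (-1 + S + b**2 + S*b) = -3 + S + b**2 + S*b)
(G(-1, -17) + 65)*(124 + 45) = ((-3 - 1 + (-17)**2 - 1*(-17)) + 65)*(124 + 45) = ((-3 - 1 + 289 + 17) + 65)*169 = (302 + 65)*169 = 367*169 = 62023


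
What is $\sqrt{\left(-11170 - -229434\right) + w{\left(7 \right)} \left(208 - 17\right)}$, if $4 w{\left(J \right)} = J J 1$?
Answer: $\frac{\sqrt{882415}}{2} \approx 469.68$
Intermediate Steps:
$w{\left(J \right)} = \frac{J^{2}}{4}$ ($w{\left(J \right)} = \frac{J J 1}{4} = \frac{J^{2} \cdot 1}{4} = \frac{J^{2}}{4}$)
$\sqrt{\left(-11170 - -229434\right) + w{\left(7 \right)} \left(208 - 17\right)} = \sqrt{\left(-11170 - -229434\right) + \frac{7^{2}}{4} \left(208 - 17\right)} = \sqrt{\left(-11170 + 229434\right) + \frac{1}{4} \cdot 49 \cdot 191} = \sqrt{218264 + \frac{49}{4} \cdot 191} = \sqrt{218264 + \frac{9359}{4}} = \sqrt{\frac{882415}{4}} = \frac{\sqrt{882415}}{2}$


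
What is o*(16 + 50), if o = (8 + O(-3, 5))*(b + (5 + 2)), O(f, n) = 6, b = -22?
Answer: -13860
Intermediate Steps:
o = -210 (o = (8 + 6)*(-22 + (5 + 2)) = 14*(-22 + 7) = 14*(-15) = -210)
o*(16 + 50) = -210*(16 + 50) = -210*66 = -13860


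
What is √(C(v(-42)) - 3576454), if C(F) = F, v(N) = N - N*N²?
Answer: 2*I*√875602 ≈ 1871.5*I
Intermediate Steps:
v(N) = N - N³
√(C(v(-42)) - 3576454) = √((-42 - 1*(-42)³) - 3576454) = √((-42 - 1*(-74088)) - 3576454) = √((-42 + 74088) - 3576454) = √(74046 - 3576454) = √(-3502408) = 2*I*√875602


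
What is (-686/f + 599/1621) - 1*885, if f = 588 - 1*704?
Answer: -82615185/94018 ≈ -878.72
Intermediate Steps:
f = -116 (f = 588 - 704 = -116)
(-686/f + 599/1621) - 1*885 = (-686/(-116) + 599/1621) - 1*885 = (-686*(-1/116) + 599*(1/1621)) - 885 = (343/58 + 599/1621) - 885 = 590745/94018 - 885 = -82615185/94018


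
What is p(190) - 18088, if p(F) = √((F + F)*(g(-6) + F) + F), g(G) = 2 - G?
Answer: -18088 + √75430 ≈ -17813.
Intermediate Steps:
p(F) = √(F + 2*F*(8 + F)) (p(F) = √((F + F)*((2 - 1*(-6)) + F) + F) = √((2*F)*((2 + 6) + F) + F) = √((2*F)*(8 + F) + F) = √(2*F*(8 + F) + F) = √(F + 2*F*(8 + F)))
p(190) - 18088 = √(190*(17 + 2*190)) - 18088 = √(190*(17 + 380)) - 18088 = √(190*397) - 18088 = √75430 - 18088 = -18088 + √75430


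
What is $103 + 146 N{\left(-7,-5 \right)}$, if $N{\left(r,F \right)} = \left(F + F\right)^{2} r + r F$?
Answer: $-96987$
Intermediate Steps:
$N{\left(r,F \right)} = F r + 4 r F^{2}$ ($N{\left(r,F \right)} = \left(2 F\right)^{2} r + F r = 4 F^{2} r + F r = 4 r F^{2} + F r = F r + 4 r F^{2}$)
$103 + 146 N{\left(-7,-5 \right)} = 103 + 146 \left(\left(-5\right) \left(-7\right) \left(1 + 4 \left(-5\right)\right)\right) = 103 + 146 \left(\left(-5\right) \left(-7\right) \left(1 - 20\right)\right) = 103 + 146 \left(\left(-5\right) \left(-7\right) \left(-19\right)\right) = 103 + 146 \left(-665\right) = 103 - 97090 = -96987$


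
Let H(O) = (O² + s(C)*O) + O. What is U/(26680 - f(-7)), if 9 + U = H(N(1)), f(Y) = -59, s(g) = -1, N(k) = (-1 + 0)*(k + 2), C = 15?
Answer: 0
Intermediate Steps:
N(k) = -2 - k (N(k) = -(2 + k) = -2 - k)
H(O) = O² (H(O) = (O² - O) + O = O²)
U = 0 (U = -9 + (-2 - 1*1)² = -9 + (-2 - 1)² = -9 + (-3)² = -9 + 9 = 0)
U/(26680 - f(-7)) = 0/(26680 - 1*(-59)) = 0/(26680 + 59) = 0/26739 = 0*(1/26739) = 0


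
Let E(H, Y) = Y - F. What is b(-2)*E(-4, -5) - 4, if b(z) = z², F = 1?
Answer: -28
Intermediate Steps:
E(H, Y) = -1 + Y (E(H, Y) = Y - 1*1 = Y - 1 = -1 + Y)
b(-2)*E(-4, -5) - 4 = (-2)²*(-1 - 5) - 4 = 4*(-6) - 4 = -24 - 4 = -28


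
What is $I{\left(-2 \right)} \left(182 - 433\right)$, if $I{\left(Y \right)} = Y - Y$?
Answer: $0$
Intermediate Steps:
$I{\left(Y \right)} = 0$
$I{\left(-2 \right)} \left(182 - 433\right) = 0 \left(182 - 433\right) = 0 \left(-251\right) = 0$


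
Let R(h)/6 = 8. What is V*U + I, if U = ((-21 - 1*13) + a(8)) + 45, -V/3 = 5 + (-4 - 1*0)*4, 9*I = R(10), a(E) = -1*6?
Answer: 511/3 ≈ 170.33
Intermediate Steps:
a(E) = -6
R(h) = 48 (R(h) = 6*8 = 48)
I = 16/3 (I = (⅑)*48 = 16/3 ≈ 5.3333)
V = 33 (V = -3*(5 + (-4 - 1*0)*4) = -3*(5 + (-4 + 0)*4) = -3*(5 - 4*4) = -3*(5 - 16) = -3*(-11) = 33)
U = 5 (U = ((-21 - 1*13) - 6) + 45 = ((-21 - 13) - 6) + 45 = (-34 - 6) + 45 = -40 + 45 = 5)
V*U + I = 33*5 + 16/3 = 165 + 16/3 = 511/3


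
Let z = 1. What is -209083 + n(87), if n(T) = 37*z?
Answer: -209046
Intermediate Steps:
n(T) = 37 (n(T) = 37*1 = 37)
-209083 + n(87) = -209083 + 37 = -209046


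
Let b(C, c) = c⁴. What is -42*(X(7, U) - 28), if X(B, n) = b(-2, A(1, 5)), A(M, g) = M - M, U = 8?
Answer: 1176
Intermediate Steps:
A(M, g) = 0
X(B, n) = 0 (X(B, n) = 0⁴ = 0)
-42*(X(7, U) - 28) = -42*(0 - 28) = -42*(-28) = 1176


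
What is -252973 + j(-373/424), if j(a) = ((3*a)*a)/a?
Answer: -107261671/424 ≈ -2.5298e+5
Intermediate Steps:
j(a) = 3*a (j(a) = (3*a²)/a = 3*a)
-252973 + j(-373/424) = -252973 + 3*(-373/424) = -252973 - 1119/424 = -107261671/424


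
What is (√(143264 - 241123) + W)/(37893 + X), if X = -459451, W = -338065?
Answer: 338065/421558 - I*√97859/421558 ≈ 0.80194 - 0.00074207*I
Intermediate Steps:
(√(143264 - 241123) + W)/(37893 + X) = (√(143264 - 241123) - 338065)/(37893 - 459451) = (√(-97859) - 338065)/(-421558) = (I*√97859 - 338065)*(-1/421558) = (-338065 + I*√97859)*(-1/421558) = 338065/421558 - I*√97859/421558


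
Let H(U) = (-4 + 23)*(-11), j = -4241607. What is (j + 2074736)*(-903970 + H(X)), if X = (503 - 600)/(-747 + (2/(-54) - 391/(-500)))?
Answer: 1959239253909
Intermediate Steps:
X = 1309500/10074443 (X = -97/(-747 + (2*(-1/54) - 391*(-1/500))) = -97/(-747 + (-1/27 + 391/500)) = -97/(-747 + 10057/13500) = -97/(-10074443/13500) = -97*(-13500/10074443) = 1309500/10074443 ≈ 0.12998)
H(U) = -209 (H(U) = 19*(-11) = -209)
(j + 2074736)*(-903970 + H(X)) = (-4241607 + 2074736)*(-903970 - 209) = -2166871*(-904179) = 1959239253909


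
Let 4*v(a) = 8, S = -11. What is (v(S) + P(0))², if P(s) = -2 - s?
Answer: 0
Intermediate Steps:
v(a) = 2 (v(a) = (¼)*8 = 2)
(v(S) + P(0))² = (2 + (-2 - 1*0))² = (2 + (-2 + 0))² = (2 - 2)² = 0² = 0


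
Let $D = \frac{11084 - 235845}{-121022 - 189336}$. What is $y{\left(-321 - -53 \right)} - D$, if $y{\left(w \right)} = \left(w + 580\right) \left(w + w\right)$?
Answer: $- \frac{51902013817}{310358} \approx -1.6723 \cdot 10^{5}$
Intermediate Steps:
$y{\left(w \right)} = 2 w \left(580 + w\right)$ ($y{\left(w \right)} = \left(580 + w\right) 2 w = 2 w \left(580 + w\right)$)
$D = \frac{224761}{310358}$ ($D = - \frac{224761}{-310358} = \left(-224761\right) \left(- \frac{1}{310358}\right) = \frac{224761}{310358} \approx 0.7242$)
$y{\left(-321 - -53 \right)} - D = 2 \left(-321 - -53\right) \left(580 - 268\right) - \frac{224761}{310358} = 2 \left(-321 + 53\right) \left(580 + \left(-321 + 53\right)\right) - \frac{224761}{310358} = 2 \left(-268\right) \left(580 - 268\right) - \frac{224761}{310358} = 2 \left(-268\right) 312 - \frac{224761}{310358} = -167232 - \frac{224761}{310358} = - \frac{51902013817}{310358}$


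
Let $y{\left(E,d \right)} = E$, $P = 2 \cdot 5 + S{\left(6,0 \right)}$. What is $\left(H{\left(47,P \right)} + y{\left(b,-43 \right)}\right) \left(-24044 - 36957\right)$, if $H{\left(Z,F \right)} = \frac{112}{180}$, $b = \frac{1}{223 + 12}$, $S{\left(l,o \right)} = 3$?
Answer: $- \frac{16165265}{423} \approx -38216.0$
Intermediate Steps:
$P = 13$ ($P = 2 \cdot 5 + 3 = 10 + 3 = 13$)
$b = \frac{1}{235} \approx 0.0042553$
$H{\left(Z,F \right)} = \frac{28}{45}$ ($H{\left(Z,F \right)} = 112 \cdot \frac{1}{180} = \frac{28}{45}$)
$\left(H{\left(47,P \right)} + y{\left(b,-43 \right)}\right) \left(-24044 - 36957\right) = \left(\frac{28}{45} + \frac{1}{235}\right) \left(-24044 - 36957\right) = \frac{265}{423} \left(-61001\right) = - \frac{16165265}{423}$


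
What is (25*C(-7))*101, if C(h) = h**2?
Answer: 123725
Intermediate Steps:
(25*C(-7))*101 = (25*(-7)**2)*101 = (25*49)*101 = 1225*101 = 123725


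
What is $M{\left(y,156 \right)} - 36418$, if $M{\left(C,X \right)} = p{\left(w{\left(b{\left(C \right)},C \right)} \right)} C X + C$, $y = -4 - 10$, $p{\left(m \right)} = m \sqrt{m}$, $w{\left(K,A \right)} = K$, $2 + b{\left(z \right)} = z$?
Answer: $-36432 + 139776 i \approx -36432.0 + 1.3978 \cdot 10^{5} i$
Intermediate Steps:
$b{\left(z \right)} = -2 + z$
$p{\left(m \right)} = m^{\frac{3}{2}}$
$y = -14$ ($y = -4 - 10 = -14$)
$M{\left(C,X \right)} = C + C X \left(-2 + C\right)^{\frac{3}{2}}$ ($M{\left(C,X \right)} = \left(-2 + C\right)^{\frac{3}{2}} C X + C = C \left(-2 + C\right)^{\frac{3}{2}} X + C = C X \left(-2 + C\right)^{\frac{3}{2}} + C = C + C X \left(-2 + C\right)^{\frac{3}{2}}$)
$M{\left(y,156 \right)} - 36418 = - 14 \left(1 + 156 \left(-2 - 14\right)^{\frac{3}{2}}\right) - 36418 = - 14 \left(1 + 156 \left(-16\right)^{\frac{3}{2}}\right) - 36418 = - 14 \left(1 + 156 \left(- 64 i\right)\right) - 36418 = - 14 \left(1 - 9984 i\right) - 36418 = \left(-14 + 139776 i\right) - 36418 = -36432 + 139776 i$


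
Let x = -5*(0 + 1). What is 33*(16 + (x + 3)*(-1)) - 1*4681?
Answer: -4087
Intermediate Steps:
x = -5 (x = -5*1 = -5)
33*(16 + (x + 3)*(-1)) - 1*4681 = 33*(16 + (-5 + 3)*(-1)) - 1*4681 = 33*(16 - 2*(-1)) - 4681 = 33*(16 + 2) - 4681 = 33*18 - 4681 = 594 - 4681 = -4087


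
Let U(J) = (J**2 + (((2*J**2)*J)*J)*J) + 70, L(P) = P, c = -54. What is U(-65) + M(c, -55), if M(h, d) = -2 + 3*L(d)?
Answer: -2320577122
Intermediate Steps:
M(h, d) = -2 + 3*d
U(J) = 70 + J**2 + 2*J**5 (U(J) = (J**2 + ((2*J**3)*J)*J) + 70 = (J**2 + (2*J**4)*J) + 70 = (J**2 + 2*J**5) + 70 = 70 + J**2 + 2*J**5)
U(-65) + M(c, -55) = (70 + (-65)**2 + 2*(-65)**5) + (-2 + 3*(-55)) = (70 + 4225 + 2*(-1160290625)) + (-2 - 165) = (70 + 4225 - 2320581250) - 167 = -2320576955 - 167 = -2320577122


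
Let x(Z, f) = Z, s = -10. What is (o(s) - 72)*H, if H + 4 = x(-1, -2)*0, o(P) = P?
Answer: 328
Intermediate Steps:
H = -4 (H = -4 - 1*0 = -4 + 0 = -4)
(o(s) - 72)*H = (-10 - 72)*(-4) = -82*(-4) = 328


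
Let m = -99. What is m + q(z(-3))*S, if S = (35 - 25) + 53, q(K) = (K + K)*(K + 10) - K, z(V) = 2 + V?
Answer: -1170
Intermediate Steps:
q(K) = -K + 2*K*(10 + K) (q(K) = (2*K)*(10 + K) - K = 2*K*(10 + K) - K = -K + 2*K*(10 + K))
S = 63 (S = 10 + 53 = 63)
m + q(z(-3))*S = -99 + ((2 - 3)*(19 + 2*(2 - 3)))*63 = -99 - (19 + 2*(-1))*63 = -99 - (19 - 2)*63 = -99 - 1*17*63 = -99 - 17*63 = -99 - 1071 = -1170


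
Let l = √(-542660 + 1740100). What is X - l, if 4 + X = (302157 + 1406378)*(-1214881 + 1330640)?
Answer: 197778303061 - 8*√18710 ≈ 1.9778e+11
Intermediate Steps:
X = 197778303061 (X = -4 + (302157 + 1406378)*(-1214881 + 1330640) = -4 + 1708535*115759 = -4 + 197778303065 = 197778303061)
l = 8*√18710 (l = √1197440 = 8*√18710 ≈ 1094.3)
X - l = 197778303061 - 8*√18710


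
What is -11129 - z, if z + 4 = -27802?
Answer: 16677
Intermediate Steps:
z = -27806 (z = -4 - 27802 = -27806)
-11129 - z = -11129 - 1*(-27806) = -11129 + 27806 = 16677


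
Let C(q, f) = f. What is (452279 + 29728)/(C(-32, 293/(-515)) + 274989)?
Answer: 248233605/141619042 ≈ 1.7528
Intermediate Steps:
(452279 + 29728)/(C(-32, 293/(-515)) + 274989) = (452279 + 29728)/(293/(-515) + 274989) = 482007/(293*(-1/515) + 274989) = 482007/(-293/515 + 274989) = 482007/(141619042/515) = 482007*(515/141619042) = 248233605/141619042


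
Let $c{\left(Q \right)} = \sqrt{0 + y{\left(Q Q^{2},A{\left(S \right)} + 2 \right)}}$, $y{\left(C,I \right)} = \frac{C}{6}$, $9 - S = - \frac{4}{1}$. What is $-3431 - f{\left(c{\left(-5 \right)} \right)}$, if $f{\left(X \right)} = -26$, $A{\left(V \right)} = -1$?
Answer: $-3405$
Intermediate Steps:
$S = 13$ ($S = 9 - - \frac{4}{1} = 9 - \left(-4\right) 1 = 9 - -4 = 9 + 4 = 13$)
$y{\left(C,I \right)} = \frac{C}{6}$ ($y{\left(C,I \right)} = C \frac{1}{6} = \frac{C}{6}$)
$c{\left(Q \right)} = \frac{\sqrt{6} \sqrt{Q^{3}}}{6}$ ($c{\left(Q \right)} = \sqrt{0 + \frac{Q Q^{2}}{6}} = \sqrt{0 + \frac{Q^{3}}{6}} = \sqrt{\frac{Q^{3}}{6}} = \frac{\sqrt{6} \sqrt{Q^{3}}}{6}$)
$-3431 - f{\left(c{\left(-5 \right)} \right)} = -3431 - -26 = -3431 + 26 = -3405$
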